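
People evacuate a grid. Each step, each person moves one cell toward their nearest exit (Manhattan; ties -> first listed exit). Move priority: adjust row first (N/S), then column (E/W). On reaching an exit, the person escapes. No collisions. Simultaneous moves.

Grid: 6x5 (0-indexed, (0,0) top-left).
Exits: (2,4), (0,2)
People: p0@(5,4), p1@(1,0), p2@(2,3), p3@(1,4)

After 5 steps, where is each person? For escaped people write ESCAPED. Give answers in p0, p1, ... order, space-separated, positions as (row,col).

Step 1: p0:(5,4)->(4,4) | p1:(1,0)->(0,0) | p2:(2,3)->(2,4)->EXIT | p3:(1,4)->(2,4)->EXIT
Step 2: p0:(4,4)->(3,4) | p1:(0,0)->(0,1) | p2:escaped | p3:escaped
Step 3: p0:(3,4)->(2,4)->EXIT | p1:(0,1)->(0,2)->EXIT | p2:escaped | p3:escaped

ESCAPED ESCAPED ESCAPED ESCAPED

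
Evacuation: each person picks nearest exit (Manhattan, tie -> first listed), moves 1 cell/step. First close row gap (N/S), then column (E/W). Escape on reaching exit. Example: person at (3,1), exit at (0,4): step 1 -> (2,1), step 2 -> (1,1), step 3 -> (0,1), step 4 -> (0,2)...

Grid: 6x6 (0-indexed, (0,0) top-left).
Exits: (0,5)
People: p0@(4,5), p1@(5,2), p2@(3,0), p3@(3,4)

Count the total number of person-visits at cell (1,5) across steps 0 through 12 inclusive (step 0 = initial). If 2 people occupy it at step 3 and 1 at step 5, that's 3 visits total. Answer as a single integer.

Step 0: p0@(4,5) p1@(5,2) p2@(3,0) p3@(3,4) -> at (1,5): 0 [-], cum=0
Step 1: p0@(3,5) p1@(4,2) p2@(2,0) p3@(2,4) -> at (1,5): 0 [-], cum=0
Step 2: p0@(2,5) p1@(3,2) p2@(1,0) p3@(1,4) -> at (1,5): 0 [-], cum=0
Step 3: p0@(1,5) p1@(2,2) p2@(0,0) p3@(0,4) -> at (1,5): 1 [p0], cum=1
Step 4: p0@ESC p1@(1,2) p2@(0,1) p3@ESC -> at (1,5): 0 [-], cum=1
Step 5: p0@ESC p1@(0,2) p2@(0,2) p3@ESC -> at (1,5): 0 [-], cum=1
Step 6: p0@ESC p1@(0,3) p2@(0,3) p3@ESC -> at (1,5): 0 [-], cum=1
Step 7: p0@ESC p1@(0,4) p2@(0,4) p3@ESC -> at (1,5): 0 [-], cum=1
Step 8: p0@ESC p1@ESC p2@ESC p3@ESC -> at (1,5): 0 [-], cum=1
Total visits = 1

Answer: 1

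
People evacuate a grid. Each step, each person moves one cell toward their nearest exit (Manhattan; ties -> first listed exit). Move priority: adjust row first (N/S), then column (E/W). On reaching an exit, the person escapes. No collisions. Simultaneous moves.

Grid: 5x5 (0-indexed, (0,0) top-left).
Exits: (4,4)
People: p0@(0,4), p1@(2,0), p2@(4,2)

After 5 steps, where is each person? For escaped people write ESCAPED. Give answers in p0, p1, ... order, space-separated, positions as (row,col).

Step 1: p0:(0,4)->(1,4) | p1:(2,0)->(3,0) | p2:(4,2)->(4,3)
Step 2: p0:(1,4)->(2,4) | p1:(3,0)->(4,0) | p2:(4,3)->(4,4)->EXIT
Step 3: p0:(2,4)->(3,4) | p1:(4,0)->(4,1) | p2:escaped
Step 4: p0:(3,4)->(4,4)->EXIT | p1:(4,1)->(4,2) | p2:escaped
Step 5: p0:escaped | p1:(4,2)->(4,3) | p2:escaped

ESCAPED (4,3) ESCAPED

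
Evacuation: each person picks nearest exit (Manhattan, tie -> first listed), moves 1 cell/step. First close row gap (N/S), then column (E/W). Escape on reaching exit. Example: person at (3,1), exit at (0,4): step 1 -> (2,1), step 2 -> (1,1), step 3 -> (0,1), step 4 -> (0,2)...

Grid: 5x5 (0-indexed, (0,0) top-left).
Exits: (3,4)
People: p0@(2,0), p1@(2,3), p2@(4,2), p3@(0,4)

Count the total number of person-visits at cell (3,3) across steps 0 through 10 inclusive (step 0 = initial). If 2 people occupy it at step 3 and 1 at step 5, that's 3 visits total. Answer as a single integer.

Answer: 3

Derivation:
Step 0: p0@(2,0) p1@(2,3) p2@(4,2) p3@(0,4) -> at (3,3): 0 [-], cum=0
Step 1: p0@(3,0) p1@(3,3) p2@(3,2) p3@(1,4) -> at (3,3): 1 [p1], cum=1
Step 2: p0@(3,1) p1@ESC p2@(3,3) p3@(2,4) -> at (3,3): 1 [p2], cum=2
Step 3: p0@(3,2) p1@ESC p2@ESC p3@ESC -> at (3,3): 0 [-], cum=2
Step 4: p0@(3,3) p1@ESC p2@ESC p3@ESC -> at (3,3): 1 [p0], cum=3
Step 5: p0@ESC p1@ESC p2@ESC p3@ESC -> at (3,3): 0 [-], cum=3
Total visits = 3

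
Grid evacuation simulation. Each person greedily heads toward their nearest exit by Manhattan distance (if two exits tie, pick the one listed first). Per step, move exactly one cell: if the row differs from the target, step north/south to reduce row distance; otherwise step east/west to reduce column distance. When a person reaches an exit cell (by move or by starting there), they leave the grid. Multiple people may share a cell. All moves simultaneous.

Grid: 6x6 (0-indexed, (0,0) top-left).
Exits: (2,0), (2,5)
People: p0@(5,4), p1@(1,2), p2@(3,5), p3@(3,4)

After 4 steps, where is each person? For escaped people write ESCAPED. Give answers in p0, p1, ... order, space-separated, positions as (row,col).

Step 1: p0:(5,4)->(4,4) | p1:(1,2)->(2,2) | p2:(3,5)->(2,5)->EXIT | p3:(3,4)->(2,4)
Step 2: p0:(4,4)->(3,4) | p1:(2,2)->(2,1) | p2:escaped | p3:(2,4)->(2,5)->EXIT
Step 3: p0:(3,4)->(2,4) | p1:(2,1)->(2,0)->EXIT | p2:escaped | p3:escaped
Step 4: p0:(2,4)->(2,5)->EXIT | p1:escaped | p2:escaped | p3:escaped

ESCAPED ESCAPED ESCAPED ESCAPED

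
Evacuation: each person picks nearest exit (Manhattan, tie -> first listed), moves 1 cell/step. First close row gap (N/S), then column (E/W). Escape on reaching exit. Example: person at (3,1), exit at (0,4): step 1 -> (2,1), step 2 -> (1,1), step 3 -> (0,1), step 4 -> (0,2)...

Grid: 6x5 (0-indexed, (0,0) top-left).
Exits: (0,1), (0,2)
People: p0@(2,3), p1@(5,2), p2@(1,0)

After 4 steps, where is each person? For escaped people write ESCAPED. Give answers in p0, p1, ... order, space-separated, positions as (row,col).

Step 1: p0:(2,3)->(1,3) | p1:(5,2)->(4,2) | p2:(1,0)->(0,0)
Step 2: p0:(1,3)->(0,3) | p1:(4,2)->(3,2) | p2:(0,0)->(0,1)->EXIT
Step 3: p0:(0,3)->(0,2)->EXIT | p1:(3,2)->(2,2) | p2:escaped
Step 4: p0:escaped | p1:(2,2)->(1,2) | p2:escaped

ESCAPED (1,2) ESCAPED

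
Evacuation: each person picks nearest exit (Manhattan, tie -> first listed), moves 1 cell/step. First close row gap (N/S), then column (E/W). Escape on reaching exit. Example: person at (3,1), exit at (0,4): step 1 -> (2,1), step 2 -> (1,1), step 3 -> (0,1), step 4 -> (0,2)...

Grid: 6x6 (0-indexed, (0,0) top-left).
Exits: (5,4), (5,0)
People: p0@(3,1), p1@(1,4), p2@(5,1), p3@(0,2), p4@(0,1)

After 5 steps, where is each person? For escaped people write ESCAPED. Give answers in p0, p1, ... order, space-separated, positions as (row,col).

Step 1: p0:(3,1)->(4,1) | p1:(1,4)->(2,4) | p2:(5,1)->(5,0)->EXIT | p3:(0,2)->(1,2) | p4:(0,1)->(1,1)
Step 2: p0:(4,1)->(5,1) | p1:(2,4)->(3,4) | p2:escaped | p3:(1,2)->(2,2) | p4:(1,1)->(2,1)
Step 3: p0:(5,1)->(5,0)->EXIT | p1:(3,4)->(4,4) | p2:escaped | p3:(2,2)->(3,2) | p4:(2,1)->(3,1)
Step 4: p0:escaped | p1:(4,4)->(5,4)->EXIT | p2:escaped | p3:(3,2)->(4,2) | p4:(3,1)->(4,1)
Step 5: p0:escaped | p1:escaped | p2:escaped | p3:(4,2)->(5,2) | p4:(4,1)->(5,1)

ESCAPED ESCAPED ESCAPED (5,2) (5,1)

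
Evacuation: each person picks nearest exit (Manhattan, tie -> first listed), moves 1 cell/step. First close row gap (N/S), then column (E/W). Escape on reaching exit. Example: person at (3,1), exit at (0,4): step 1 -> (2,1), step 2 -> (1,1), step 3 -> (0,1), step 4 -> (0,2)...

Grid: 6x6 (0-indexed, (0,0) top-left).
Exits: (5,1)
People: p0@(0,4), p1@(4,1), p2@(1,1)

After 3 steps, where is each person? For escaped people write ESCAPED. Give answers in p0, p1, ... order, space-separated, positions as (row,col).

Step 1: p0:(0,4)->(1,4) | p1:(4,1)->(5,1)->EXIT | p2:(1,1)->(2,1)
Step 2: p0:(1,4)->(2,4) | p1:escaped | p2:(2,1)->(3,1)
Step 3: p0:(2,4)->(3,4) | p1:escaped | p2:(3,1)->(4,1)

(3,4) ESCAPED (4,1)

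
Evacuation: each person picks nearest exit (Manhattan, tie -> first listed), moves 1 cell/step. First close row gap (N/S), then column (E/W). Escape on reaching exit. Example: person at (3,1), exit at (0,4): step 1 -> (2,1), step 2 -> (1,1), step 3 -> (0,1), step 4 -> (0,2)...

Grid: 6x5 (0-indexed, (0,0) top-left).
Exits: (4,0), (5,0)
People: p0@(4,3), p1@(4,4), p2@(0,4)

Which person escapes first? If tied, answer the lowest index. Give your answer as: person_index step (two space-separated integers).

Answer: 0 3

Derivation:
Step 1: p0:(4,3)->(4,2) | p1:(4,4)->(4,3) | p2:(0,4)->(1,4)
Step 2: p0:(4,2)->(4,1) | p1:(4,3)->(4,2) | p2:(1,4)->(2,4)
Step 3: p0:(4,1)->(4,0)->EXIT | p1:(4,2)->(4,1) | p2:(2,4)->(3,4)
Step 4: p0:escaped | p1:(4,1)->(4,0)->EXIT | p2:(3,4)->(4,4)
Step 5: p0:escaped | p1:escaped | p2:(4,4)->(4,3)
Step 6: p0:escaped | p1:escaped | p2:(4,3)->(4,2)
Step 7: p0:escaped | p1:escaped | p2:(4,2)->(4,1)
Step 8: p0:escaped | p1:escaped | p2:(4,1)->(4,0)->EXIT
Exit steps: [3, 4, 8]
First to escape: p0 at step 3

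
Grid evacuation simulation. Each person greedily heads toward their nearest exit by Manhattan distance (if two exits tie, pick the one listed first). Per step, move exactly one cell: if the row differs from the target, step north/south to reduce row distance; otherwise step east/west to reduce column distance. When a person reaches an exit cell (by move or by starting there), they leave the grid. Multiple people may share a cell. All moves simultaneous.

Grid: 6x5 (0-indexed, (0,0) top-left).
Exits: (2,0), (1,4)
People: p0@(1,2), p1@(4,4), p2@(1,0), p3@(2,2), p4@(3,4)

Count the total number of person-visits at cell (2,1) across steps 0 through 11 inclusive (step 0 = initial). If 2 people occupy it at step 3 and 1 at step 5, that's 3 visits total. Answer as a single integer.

Step 0: p0@(1,2) p1@(4,4) p2@(1,0) p3@(2,2) p4@(3,4) -> at (2,1): 0 [-], cum=0
Step 1: p0@(1,3) p1@(3,4) p2@ESC p3@(2,1) p4@(2,4) -> at (2,1): 1 [p3], cum=1
Step 2: p0@ESC p1@(2,4) p2@ESC p3@ESC p4@ESC -> at (2,1): 0 [-], cum=1
Step 3: p0@ESC p1@ESC p2@ESC p3@ESC p4@ESC -> at (2,1): 0 [-], cum=1
Total visits = 1

Answer: 1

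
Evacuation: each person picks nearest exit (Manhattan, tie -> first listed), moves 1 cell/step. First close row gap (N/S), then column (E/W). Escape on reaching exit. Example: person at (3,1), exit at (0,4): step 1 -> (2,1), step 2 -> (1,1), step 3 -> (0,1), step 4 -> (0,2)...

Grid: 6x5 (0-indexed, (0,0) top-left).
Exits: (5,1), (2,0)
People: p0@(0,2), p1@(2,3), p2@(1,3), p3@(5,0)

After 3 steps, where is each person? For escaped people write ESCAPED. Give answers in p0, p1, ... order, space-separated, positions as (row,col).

Step 1: p0:(0,2)->(1,2) | p1:(2,3)->(2,2) | p2:(1,3)->(2,3) | p3:(5,0)->(5,1)->EXIT
Step 2: p0:(1,2)->(2,2) | p1:(2,2)->(2,1) | p2:(2,3)->(2,2) | p3:escaped
Step 3: p0:(2,2)->(2,1) | p1:(2,1)->(2,0)->EXIT | p2:(2,2)->(2,1) | p3:escaped

(2,1) ESCAPED (2,1) ESCAPED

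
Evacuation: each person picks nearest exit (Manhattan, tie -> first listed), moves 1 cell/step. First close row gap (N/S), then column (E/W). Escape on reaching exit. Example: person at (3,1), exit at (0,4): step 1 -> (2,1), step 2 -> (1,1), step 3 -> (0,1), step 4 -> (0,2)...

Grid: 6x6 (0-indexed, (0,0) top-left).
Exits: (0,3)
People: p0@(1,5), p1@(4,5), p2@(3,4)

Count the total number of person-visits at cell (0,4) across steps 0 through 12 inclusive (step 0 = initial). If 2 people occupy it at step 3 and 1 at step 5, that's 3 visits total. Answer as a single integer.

Step 0: p0@(1,5) p1@(4,5) p2@(3,4) -> at (0,4): 0 [-], cum=0
Step 1: p0@(0,5) p1@(3,5) p2@(2,4) -> at (0,4): 0 [-], cum=0
Step 2: p0@(0,4) p1@(2,5) p2@(1,4) -> at (0,4): 1 [p0], cum=1
Step 3: p0@ESC p1@(1,5) p2@(0,4) -> at (0,4): 1 [p2], cum=2
Step 4: p0@ESC p1@(0,5) p2@ESC -> at (0,4): 0 [-], cum=2
Step 5: p0@ESC p1@(0,4) p2@ESC -> at (0,4): 1 [p1], cum=3
Step 6: p0@ESC p1@ESC p2@ESC -> at (0,4): 0 [-], cum=3
Total visits = 3

Answer: 3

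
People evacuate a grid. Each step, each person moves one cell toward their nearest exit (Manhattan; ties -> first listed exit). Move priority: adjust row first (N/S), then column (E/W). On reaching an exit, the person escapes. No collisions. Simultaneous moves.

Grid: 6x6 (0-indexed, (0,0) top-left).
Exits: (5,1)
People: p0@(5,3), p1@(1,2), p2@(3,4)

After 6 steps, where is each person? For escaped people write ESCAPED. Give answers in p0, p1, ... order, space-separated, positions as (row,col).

Step 1: p0:(5,3)->(5,2) | p1:(1,2)->(2,2) | p2:(3,4)->(4,4)
Step 2: p0:(5,2)->(5,1)->EXIT | p1:(2,2)->(3,2) | p2:(4,4)->(5,4)
Step 3: p0:escaped | p1:(3,2)->(4,2) | p2:(5,4)->(5,3)
Step 4: p0:escaped | p1:(4,2)->(5,2) | p2:(5,3)->(5,2)
Step 5: p0:escaped | p1:(5,2)->(5,1)->EXIT | p2:(5,2)->(5,1)->EXIT

ESCAPED ESCAPED ESCAPED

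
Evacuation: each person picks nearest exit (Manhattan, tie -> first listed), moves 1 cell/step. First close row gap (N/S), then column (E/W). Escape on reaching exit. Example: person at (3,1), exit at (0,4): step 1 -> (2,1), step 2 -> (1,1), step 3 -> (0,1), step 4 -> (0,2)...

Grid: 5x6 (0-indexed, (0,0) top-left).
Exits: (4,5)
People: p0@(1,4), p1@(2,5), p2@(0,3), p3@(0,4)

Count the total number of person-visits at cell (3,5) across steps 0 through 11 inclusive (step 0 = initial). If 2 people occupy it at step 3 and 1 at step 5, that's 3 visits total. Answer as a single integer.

Step 0: p0@(1,4) p1@(2,5) p2@(0,3) p3@(0,4) -> at (3,5): 0 [-], cum=0
Step 1: p0@(2,4) p1@(3,5) p2@(1,3) p3@(1,4) -> at (3,5): 1 [p1], cum=1
Step 2: p0@(3,4) p1@ESC p2@(2,3) p3@(2,4) -> at (3,5): 0 [-], cum=1
Step 3: p0@(4,4) p1@ESC p2@(3,3) p3@(3,4) -> at (3,5): 0 [-], cum=1
Step 4: p0@ESC p1@ESC p2@(4,3) p3@(4,4) -> at (3,5): 0 [-], cum=1
Step 5: p0@ESC p1@ESC p2@(4,4) p3@ESC -> at (3,5): 0 [-], cum=1
Step 6: p0@ESC p1@ESC p2@ESC p3@ESC -> at (3,5): 0 [-], cum=1
Total visits = 1

Answer: 1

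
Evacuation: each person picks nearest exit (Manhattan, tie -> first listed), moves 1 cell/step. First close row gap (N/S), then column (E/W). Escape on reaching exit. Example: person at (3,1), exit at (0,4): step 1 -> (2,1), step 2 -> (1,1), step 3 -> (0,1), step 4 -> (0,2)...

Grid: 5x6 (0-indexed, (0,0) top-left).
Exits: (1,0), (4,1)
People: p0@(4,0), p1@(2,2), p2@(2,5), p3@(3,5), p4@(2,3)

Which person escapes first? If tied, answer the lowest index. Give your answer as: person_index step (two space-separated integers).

Step 1: p0:(4,0)->(4,1)->EXIT | p1:(2,2)->(1,2) | p2:(2,5)->(1,5) | p3:(3,5)->(4,5) | p4:(2,3)->(1,3)
Step 2: p0:escaped | p1:(1,2)->(1,1) | p2:(1,5)->(1,4) | p3:(4,5)->(4,4) | p4:(1,3)->(1,2)
Step 3: p0:escaped | p1:(1,1)->(1,0)->EXIT | p2:(1,4)->(1,3) | p3:(4,4)->(4,3) | p4:(1,2)->(1,1)
Step 4: p0:escaped | p1:escaped | p2:(1,3)->(1,2) | p3:(4,3)->(4,2) | p4:(1,1)->(1,0)->EXIT
Step 5: p0:escaped | p1:escaped | p2:(1,2)->(1,1) | p3:(4,2)->(4,1)->EXIT | p4:escaped
Step 6: p0:escaped | p1:escaped | p2:(1,1)->(1,0)->EXIT | p3:escaped | p4:escaped
Exit steps: [1, 3, 6, 5, 4]
First to escape: p0 at step 1

Answer: 0 1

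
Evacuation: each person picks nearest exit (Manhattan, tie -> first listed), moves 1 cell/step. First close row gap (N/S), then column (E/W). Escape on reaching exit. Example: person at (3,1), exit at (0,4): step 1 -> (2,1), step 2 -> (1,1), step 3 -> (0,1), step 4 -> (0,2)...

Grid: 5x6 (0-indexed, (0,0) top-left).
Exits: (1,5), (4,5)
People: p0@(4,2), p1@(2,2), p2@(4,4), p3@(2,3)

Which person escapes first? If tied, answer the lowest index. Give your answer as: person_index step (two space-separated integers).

Answer: 2 1

Derivation:
Step 1: p0:(4,2)->(4,3) | p1:(2,2)->(1,2) | p2:(4,4)->(4,5)->EXIT | p3:(2,3)->(1,3)
Step 2: p0:(4,3)->(4,4) | p1:(1,2)->(1,3) | p2:escaped | p3:(1,3)->(1,4)
Step 3: p0:(4,4)->(4,5)->EXIT | p1:(1,3)->(1,4) | p2:escaped | p3:(1,4)->(1,5)->EXIT
Step 4: p0:escaped | p1:(1,4)->(1,5)->EXIT | p2:escaped | p3:escaped
Exit steps: [3, 4, 1, 3]
First to escape: p2 at step 1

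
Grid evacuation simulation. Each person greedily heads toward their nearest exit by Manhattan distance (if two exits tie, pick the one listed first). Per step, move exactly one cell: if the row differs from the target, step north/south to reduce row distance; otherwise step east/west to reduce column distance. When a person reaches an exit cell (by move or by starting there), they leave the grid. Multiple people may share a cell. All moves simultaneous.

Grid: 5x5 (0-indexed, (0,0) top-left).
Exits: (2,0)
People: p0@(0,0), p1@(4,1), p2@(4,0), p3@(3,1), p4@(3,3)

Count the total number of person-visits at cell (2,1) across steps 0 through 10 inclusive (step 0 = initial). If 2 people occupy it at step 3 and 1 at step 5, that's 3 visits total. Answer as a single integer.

Step 0: p0@(0,0) p1@(4,1) p2@(4,0) p3@(3,1) p4@(3,3) -> at (2,1): 0 [-], cum=0
Step 1: p0@(1,0) p1@(3,1) p2@(3,0) p3@(2,1) p4@(2,3) -> at (2,1): 1 [p3], cum=1
Step 2: p0@ESC p1@(2,1) p2@ESC p3@ESC p4@(2,2) -> at (2,1): 1 [p1], cum=2
Step 3: p0@ESC p1@ESC p2@ESC p3@ESC p4@(2,1) -> at (2,1): 1 [p4], cum=3
Step 4: p0@ESC p1@ESC p2@ESC p3@ESC p4@ESC -> at (2,1): 0 [-], cum=3
Total visits = 3

Answer: 3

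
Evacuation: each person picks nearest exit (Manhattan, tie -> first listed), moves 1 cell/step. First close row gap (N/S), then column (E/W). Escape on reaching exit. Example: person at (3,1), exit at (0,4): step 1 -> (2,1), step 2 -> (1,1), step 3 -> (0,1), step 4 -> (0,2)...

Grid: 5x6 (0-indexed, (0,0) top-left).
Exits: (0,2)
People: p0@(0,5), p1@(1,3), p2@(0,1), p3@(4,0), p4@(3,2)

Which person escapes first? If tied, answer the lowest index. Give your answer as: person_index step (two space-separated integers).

Answer: 2 1

Derivation:
Step 1: p0:(0,5)->(0,4) | p1:(1,3)->(0,3) | p2:(0,1)->(0,2)->EXIT | p3:(4,0)->(3,0) | p4:(3,2)->(2,2)
Step 2: p0:(0,4)->(0,3) | p1:(0,3)->(0,2)->EXIT | p2:escaped | p3:(3,0)->(2,0) | p4:(2,2)->(1,2)
Step 3: p0:(0,3)->(0,2)->EXIT | p1:escaped | p2:escaped | p3:(2,0)->(1,0) | p4:(1,2)->(0,2)->EXIT
Step 4: p0:escaped | p1:escaped | p2:escaped | p3:(1,0)->(0,0) | p4:escaped
Step 5: p0:escaped | p1:escaped | p2:escaped | p3:(0,0)->(0,1) | p4:escaped
Step 6: p0:escaped | p1:escaped | p2:escaped | p3:(0,1)->(0,2)->EXIT | p4:escaped
Exit steps: [3, 2, 1, 6, 3]
First to escape: p2 at step 1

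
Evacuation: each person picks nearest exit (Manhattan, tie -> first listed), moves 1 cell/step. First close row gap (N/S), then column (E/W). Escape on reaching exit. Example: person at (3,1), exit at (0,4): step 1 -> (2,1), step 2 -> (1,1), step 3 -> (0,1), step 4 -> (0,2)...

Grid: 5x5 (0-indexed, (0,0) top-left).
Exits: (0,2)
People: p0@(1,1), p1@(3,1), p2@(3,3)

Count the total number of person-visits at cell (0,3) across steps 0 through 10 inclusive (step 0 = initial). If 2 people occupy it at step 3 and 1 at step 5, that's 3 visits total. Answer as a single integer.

Answer: 1

Derivation:
Step 0: p0@(1,1) p1@(3,1) p2@(3,3) -> at (0,3): 0 [-], cum=0
Step 1: p0@(0,1) p1@(2,1) p2@(2,3) -> at (0,3): 0 [-], cum=0
Step 2: p0@ESC p1@(1,1) p2@(1,3) -> at (0,3): 0 [-], cum=0
Step 3: p0@ESC p1@(0,1) p2@(0,3) -> at (0,3): 1 [p2], cum=1
Step 4: p0@ESC p1@ESC p2@ESC -> at (0,3): 0 [-], cum=1
Total visits = 1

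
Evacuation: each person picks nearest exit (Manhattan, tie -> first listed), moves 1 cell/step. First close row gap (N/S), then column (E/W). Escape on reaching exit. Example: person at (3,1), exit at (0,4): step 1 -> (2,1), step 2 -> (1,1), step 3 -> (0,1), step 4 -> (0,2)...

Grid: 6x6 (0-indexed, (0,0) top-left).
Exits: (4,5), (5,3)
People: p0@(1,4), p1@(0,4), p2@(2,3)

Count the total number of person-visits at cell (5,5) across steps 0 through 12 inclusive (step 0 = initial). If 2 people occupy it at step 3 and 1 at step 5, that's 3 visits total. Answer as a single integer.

Step 0: p0@(1,4) p1@(0,4) p2@(2,3) -> at (5,5): 0 [-], cum=0
Step 1: p0@(2,4) p1@(1,4) p2@(3,3) -> at (5,5): 0 [-], cum=0
Step 2: p0@(3,4) p1@(2,4) p2@(4,3) -> at (5,5): 0 [-], cum=0
Step 3: p0@(4,4) p1@(3,4) p2@ESC -> at (5,5): 0 [-], cum=0
Step 4: p0@ESC p1@(4,4) p2@ESC -> at (5,5): 0 [-], cum=0
Step 5: p0@ESC p1@ESC p2@ESC -> at (5,5): 0 [-], cum=0
Total visits = 0

Answer: 0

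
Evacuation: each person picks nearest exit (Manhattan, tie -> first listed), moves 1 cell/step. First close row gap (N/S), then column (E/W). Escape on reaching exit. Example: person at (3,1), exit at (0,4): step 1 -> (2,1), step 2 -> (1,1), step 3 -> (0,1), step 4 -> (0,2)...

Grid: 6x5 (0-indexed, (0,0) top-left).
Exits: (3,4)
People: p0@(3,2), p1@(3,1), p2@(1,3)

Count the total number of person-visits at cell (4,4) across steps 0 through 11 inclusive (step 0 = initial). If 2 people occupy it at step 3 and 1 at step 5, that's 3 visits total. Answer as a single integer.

Answer: 0

Derivation:
Step 0: p0@(3,2) p1@(3,1) p2@(1,3) -> at (4,4): 0 [-], cum=0
Step 1: p0@(3,3) p1@(3,2) p2@(2,3) -> at (4,4): 0 [-], cum=0
Step 2: p0@ESC p1@(3,3) p2@(3,3) -> at (4,4): 0 [-], cum=0
Step 3: p0@ESC p1@ESC p2@ESC -> at (4,4): 0 [-], cum=0
Total visits = 0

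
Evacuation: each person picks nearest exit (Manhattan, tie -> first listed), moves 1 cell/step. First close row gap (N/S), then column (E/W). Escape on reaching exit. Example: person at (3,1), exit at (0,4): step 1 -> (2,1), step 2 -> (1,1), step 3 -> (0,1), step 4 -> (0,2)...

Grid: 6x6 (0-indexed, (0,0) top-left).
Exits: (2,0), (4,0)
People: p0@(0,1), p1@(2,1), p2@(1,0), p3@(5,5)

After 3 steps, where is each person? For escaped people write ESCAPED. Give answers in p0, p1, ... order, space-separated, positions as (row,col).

Step 1: p0:(0,1)->(1,1) | p1:(2,1)->(2,0)->EXIT | p2:(1,0)->(2,0)->EXIT | p3:(5,5)->(4,5)
Step 2: p0:(1,1)->(2,1) | p1:escaped | p2:escaped | p3:(4,5)->(4,4)
Step 3: p0:(2,1)->(2,0)->EXIT | p1:escaped | p2:escaped | p3:(4,4)->(4,3)

ESCAPED ESCAPED ESCAPED (4,3)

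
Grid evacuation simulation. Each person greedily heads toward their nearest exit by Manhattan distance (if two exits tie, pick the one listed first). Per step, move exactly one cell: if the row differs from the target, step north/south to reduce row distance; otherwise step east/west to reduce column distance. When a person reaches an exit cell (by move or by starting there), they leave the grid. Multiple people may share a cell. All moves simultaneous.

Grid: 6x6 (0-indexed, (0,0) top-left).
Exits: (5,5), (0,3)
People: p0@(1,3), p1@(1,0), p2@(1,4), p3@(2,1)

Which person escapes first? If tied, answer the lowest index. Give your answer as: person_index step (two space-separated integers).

Step 1: p0:(1,3)->(0,3)->EXIT | p1:(1,0)->(0,0) | p2:(1,4)->(0,4) | p3:(2,1)->(1,1)
Step 2: p0:escaped | p1:(0,0)->(0,1) | p2:(0,4)->(0,3)->EXIT | p3:(1,1)->(0,1)
Step 3: p0:escaped | p1:(0,1)->(0,2) | p2:escaped | p3:(0,1)->(0,2)
Step 4: p0:escaped | p1:(0,2)->(0,3)->EXIT | p2:escaped | p3:(0,2)->(0,3)->EXIT
Exit steps: [1, 4, 2, 4]
First to escape: p0 at step 1

Answer: 0 1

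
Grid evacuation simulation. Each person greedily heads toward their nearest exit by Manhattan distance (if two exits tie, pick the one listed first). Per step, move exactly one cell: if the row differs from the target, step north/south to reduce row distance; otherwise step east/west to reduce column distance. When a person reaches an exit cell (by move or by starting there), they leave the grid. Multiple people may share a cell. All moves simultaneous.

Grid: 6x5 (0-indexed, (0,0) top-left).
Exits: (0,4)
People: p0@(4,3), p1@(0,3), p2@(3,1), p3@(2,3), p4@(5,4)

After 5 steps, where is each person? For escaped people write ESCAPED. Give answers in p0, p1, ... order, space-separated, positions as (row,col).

Step 1: p0:(4,3)->(3,3) | p1:(0,3)->(0,4)->EXIT | p2:(3,1)->(2,1) | p3:(2,3)->(1,3) | p4:(5,4)->(4,4)
Step 2: p0:(3,3)->(2,3) | p1:escaped | p2:(2,1)->(1,1) | p3:(1,3)->(0,3) | p4:(4,4)->(3,4)
Step 3: p0:(2,3)->(1,3) | p1:escaped | p2:(1,1)->(0,1) | p3:(0,3)->(0,4)->EXIT | p4:(3,4)->(2,4)
Step 4: p0:(1,3)->(0,3) | p1:escaped | p2:(0,1)->(0,2) | p3:escaped | p4:(2,4)->(1,4)
Step 5: p0:(0,3)->(0,4)->EXIT | p1:escaped | p2:(0,2)->(0,3) | p3:escaped | p4:(1,4)->(0,4)->EXIT

ESCAPED ESCAPED (0,3) ESCAPED ESCAPED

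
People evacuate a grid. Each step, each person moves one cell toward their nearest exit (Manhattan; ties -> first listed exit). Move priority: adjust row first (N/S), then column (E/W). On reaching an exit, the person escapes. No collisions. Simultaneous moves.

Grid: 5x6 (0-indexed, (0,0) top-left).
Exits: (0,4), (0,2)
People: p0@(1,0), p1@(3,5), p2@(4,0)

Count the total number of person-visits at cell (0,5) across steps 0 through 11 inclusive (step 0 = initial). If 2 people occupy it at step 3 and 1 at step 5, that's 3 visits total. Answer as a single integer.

Answer: 1

Derivation:
Step 0: p0@(1,0) p1@(3,5) p2@(4,0) -> at (0,5): 0 [-], cum=0
Step 1: p0@(0,0) p1@(2,5) p2@(3,0) -> at (0,5): 0 [-], cum=0
Step 2: p0@(0,1) p1@(1,5) p2@(2,0) -> at (0,5): 0 [-], cum=0
Step 3: p0@ESC p1@(0,5) p2@(1,0) -> at (0,5): 1 [p1], cum=1
Step 4: p0@ESC p1@ESC p2@(0,0) -> at (0,5): 0 [-], cum=1
Step 5: p0@ESC p1@ESC p2@(0,1) -> at (0,5): 0 [-], cum=1
Step 6: p0@ESC p1@ESC p2@ESC -> at (0,5): 0 [-], cum=1
Total visits = 1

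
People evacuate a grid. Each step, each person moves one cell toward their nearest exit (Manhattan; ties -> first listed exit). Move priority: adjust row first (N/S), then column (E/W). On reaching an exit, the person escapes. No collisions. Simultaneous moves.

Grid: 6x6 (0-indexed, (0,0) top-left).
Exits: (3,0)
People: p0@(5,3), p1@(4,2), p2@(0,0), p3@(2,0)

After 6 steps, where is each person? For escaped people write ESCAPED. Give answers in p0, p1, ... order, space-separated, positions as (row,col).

Step 1: p0:(5,3)->(4,3) | p1:(4,2)->(3,2) | p2:(0,0)->(1,0) | p3:(2,0)->(3,0)->EXIT
Step 2: p0:(4,3)->(3,3) | p1:(3,2)->(3,1) | p2:(1,0)->(2,0) | p3:escaped
Step 3: p0:(3,3)->(3,2) | p1:(3,1)->(3,0)->EXIT | p2:(2,0)->(3,0)->EXIT | p3:escaped
Step 4: p0:(3,2)->(3,1) | p1:escaped | p2:escaped | p3:escaped
Step 5: p0:(3,1)->(3,0)->EXIT | p1:escaped | p2:escaped | p3:escaped

ESCAPED ESCAPED ESCAPED ESCAPED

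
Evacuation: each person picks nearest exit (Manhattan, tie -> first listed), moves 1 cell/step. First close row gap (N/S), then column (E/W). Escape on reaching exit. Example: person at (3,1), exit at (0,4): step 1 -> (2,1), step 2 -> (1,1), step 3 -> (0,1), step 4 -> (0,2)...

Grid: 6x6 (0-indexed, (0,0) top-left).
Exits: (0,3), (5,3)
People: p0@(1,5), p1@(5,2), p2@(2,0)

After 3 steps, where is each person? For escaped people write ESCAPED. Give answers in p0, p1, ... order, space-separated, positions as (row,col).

Step 1: p0:(1,5)->(0,5) | p1:(5,2)->(5,3)->EXIT | p2:(2,0)->(1,0)
Step 2: p0:(0,5)->(0,4) | p1:escaped | p2:(1,0)->(0,0)
Step 3: p0:(0,4)->(0,3)->EXIT | p1:escaped | p2:(0,0)->(0,1)

ESCAPED ESCAPED (0,1)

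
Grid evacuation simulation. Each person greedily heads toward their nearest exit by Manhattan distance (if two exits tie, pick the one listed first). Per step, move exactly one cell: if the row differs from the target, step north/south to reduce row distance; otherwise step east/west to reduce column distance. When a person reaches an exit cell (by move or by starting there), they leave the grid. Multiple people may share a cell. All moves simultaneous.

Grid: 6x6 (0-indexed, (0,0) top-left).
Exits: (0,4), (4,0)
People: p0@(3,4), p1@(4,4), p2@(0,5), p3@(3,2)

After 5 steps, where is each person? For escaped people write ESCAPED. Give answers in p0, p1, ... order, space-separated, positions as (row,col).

Step 1: p0:(3,4)->(2,4) | p1:(4,4)->(3,4) | p2:(0,5)->(0,4)->EXIT | p3:(3,2)->(4,2)
Step 2: p0:(2,4)->(1,4) | p1:(3,4)->(2,4) | p2:escaped | p3:(4,2)->(4,1)
Step 3: p0:(1,4)->(0,4)->EXIT | p1:(2,4)->(1,4) | p2:escaped | p3:(4,1)->(4,0)->EXIT
Step 4: p0:escaped | p1:(1,4)->(0,4)->EXIT | p2:escaped | p3:escaped

ESCAPED ESCAPED ESCAPED ESCAPED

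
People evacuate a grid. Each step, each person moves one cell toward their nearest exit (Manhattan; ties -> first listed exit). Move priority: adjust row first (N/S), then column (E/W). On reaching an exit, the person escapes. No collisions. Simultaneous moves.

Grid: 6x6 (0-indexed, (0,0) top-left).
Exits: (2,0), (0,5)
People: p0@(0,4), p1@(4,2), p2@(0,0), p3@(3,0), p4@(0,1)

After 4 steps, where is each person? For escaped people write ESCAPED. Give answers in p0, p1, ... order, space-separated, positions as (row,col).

Step 1: p0:(0,4)->(0,5)->EXIT | p1:(4,2)->(3,2) | p2:(0,0)->(1,0) | p3:(3,0)->(2,0)->EXIT | p4:(0,1)->(1,1)
Step 2: p0:escaped | p1:(3,2)->(2,2) | p2:(1,0)->(2,0)->EXIT | p3:escaped | p4:(1,1)->(2,1)
Step 3: p0:escaped | p1:(2,2)->(2,1) | p2:escaped | p3:escaped | p4:(2,1)->(2,0)->EXIT
Step 4: p0:escaped | p1:(2,1)->(2,0)->EXIT | p2:escaped | p3:escaped | p4:escaped

ESCAPED ESCAPED ESCAPED ESCAPED ESCAPED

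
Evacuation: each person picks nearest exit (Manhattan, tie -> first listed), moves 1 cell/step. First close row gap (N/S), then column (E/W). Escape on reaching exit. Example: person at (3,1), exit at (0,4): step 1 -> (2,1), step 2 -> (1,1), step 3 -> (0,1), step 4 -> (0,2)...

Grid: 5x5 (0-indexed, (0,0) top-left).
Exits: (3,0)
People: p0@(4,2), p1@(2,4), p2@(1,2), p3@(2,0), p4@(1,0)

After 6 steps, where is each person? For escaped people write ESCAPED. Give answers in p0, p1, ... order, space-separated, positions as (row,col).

Step 1: p0:(4,2)->(3,2) | p1:(2,4)->(3,4) | p2:(1,2)->(2,2) | p3:(2,0)->(3,0)->EXIT | p4:(1,0)->(2,0)
Step 2: p0:(3,2)->(3,1) | p1:(3,4)->(3,3) | p2:(2,2)->(3,2) | p3:escaped | p4:(2,0)->(3,0)->EXIT
Step 3: p0:(3,1)->(3,0)->EXIT | p1:(3,3)->(3,2) | p2:(3,2)->(3,1) | p3:escaped | p4:escaped
Step 4: p0:escaped | p1:(3,2)->(3,1) | p2:(3,1)->(3,0)->EXIT | p3:escaped | p4:escaped
Step 5: p0:escaped | p1:(3,1)->(3,0)->EXIT | p2:escaped | p3:escaped | p4:escaped

ESCAPED ESCAPED ESCAPED ESCAPED ESCAPED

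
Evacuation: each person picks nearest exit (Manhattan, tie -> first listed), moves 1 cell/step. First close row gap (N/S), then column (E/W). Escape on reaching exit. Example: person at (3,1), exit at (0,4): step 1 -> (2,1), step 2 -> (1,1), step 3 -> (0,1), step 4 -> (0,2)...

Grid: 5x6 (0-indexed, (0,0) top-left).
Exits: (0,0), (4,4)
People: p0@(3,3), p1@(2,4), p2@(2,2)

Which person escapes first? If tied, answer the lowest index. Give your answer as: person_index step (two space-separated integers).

Answer: 0 2

Derivation:
Step 1: p0:(3,3)->(4,3) | p1:(2,4)->(3,4) | p2:(2,2)->(1,2)
Step 2: p0:(4,3)->(4,4)->EXIT | p1:(3,4)->(4,4)->EXIT | p2:(1,2)->(0,2)
Step 3: p0:escaped | p1:escaped | p2:(0,2)->(0,1)
Step 4: p0:escaped | p1:escaped | p2:(0,1)->(0,0)->EXIT
Exit steps: [2, 2, 4]
First to escape: p0 at step 2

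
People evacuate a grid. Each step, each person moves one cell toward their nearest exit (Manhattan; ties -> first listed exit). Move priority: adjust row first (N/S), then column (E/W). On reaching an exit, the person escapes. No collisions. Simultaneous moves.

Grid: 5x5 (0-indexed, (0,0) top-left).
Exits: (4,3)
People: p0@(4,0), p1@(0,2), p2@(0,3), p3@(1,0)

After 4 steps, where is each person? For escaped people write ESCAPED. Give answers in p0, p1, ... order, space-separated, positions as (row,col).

Step 1: p0:(4,0)->(4,1) | p1:(0,2)->(1,2) | p2:(0,3)->(1,3) | p3:(1,0)->(2,0)
Step 2: p0:(4,1)->(4,2) | p1:(1,2)->(2,2) | p2:(1,3)->(2,3) | p3:(2,0)->(3,0)
Step 3: p0:(4,2)->(4,3)->EXIT | p1:(2,2)->(3,2) | p2:(2,3)->(3,3) | p3:(3,0)->(4,0)
Step 4: p0:escaped | p1:(3,2)->(4,2) | p2:(3,3)->(4,3)->EXIT | p3:(4,0)->(4,1)

ESCAPED (4,2) ESCAPED (4,1)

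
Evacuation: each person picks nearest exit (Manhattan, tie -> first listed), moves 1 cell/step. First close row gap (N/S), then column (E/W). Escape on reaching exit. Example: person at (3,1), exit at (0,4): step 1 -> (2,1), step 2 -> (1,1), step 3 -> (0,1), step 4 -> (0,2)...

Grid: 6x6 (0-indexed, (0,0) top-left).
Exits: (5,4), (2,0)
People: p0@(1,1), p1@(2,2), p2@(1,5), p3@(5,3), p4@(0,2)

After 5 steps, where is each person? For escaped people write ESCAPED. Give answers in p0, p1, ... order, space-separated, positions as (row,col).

Step 1: p0:(1,1)->(2,1) | p1:(2,2)->(2,1) | p2:(1,5)->(2,5) | p3:(5,3)->(5,4)->EXIT | p4:(0,2)->(1,2)
Step 2: p0:(2,1)->(2,0)->EXIT | p1:(2,1)->(2,0)->EXIT | p2:(2,5)->(3,5) | p3:escaped | p4:(1,2)->(2,2)
Step 3: p0:escaped | p1:escaped | p2:(3,5)->(4,5) | p3:escaped | p4:(2,2)->(2,1)
Step 4: p0:escaped | p1:escaped | p2:(4,5)->(5,5) | p3:escaped | p4:(2,1)->(2,0)->EXIT
Step 5: p0:escaped | p1:escaped | p2:(5,5)->(5,4)->EXIT | p3:escaped | p4:escaped

ESCAPED ESCAPED ESCAPED ESCAPED ESCAPED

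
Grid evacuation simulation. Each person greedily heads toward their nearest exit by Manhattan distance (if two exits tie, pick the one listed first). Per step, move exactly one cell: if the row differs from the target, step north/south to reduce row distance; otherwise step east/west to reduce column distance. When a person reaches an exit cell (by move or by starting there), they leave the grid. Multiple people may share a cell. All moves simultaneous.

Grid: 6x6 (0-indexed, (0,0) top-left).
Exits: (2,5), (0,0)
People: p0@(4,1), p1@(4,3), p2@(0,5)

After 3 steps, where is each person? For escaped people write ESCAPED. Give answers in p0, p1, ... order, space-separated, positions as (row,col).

Step 1: p0:(4,1)->(3,1) | p1:(4,3)->(3,3) | p2:(0,5)->(1,5)
Step 2: p0:(3,1)->(2,1) | p1:(3,3)->(2,3) | p2:(1,5)->(2,5)->EXIT
Step 3: p0:(2,1)->(1,1) | p1:(2,3)->(2,4) | p2:escaped

(1,1) (2,4) ESCAPED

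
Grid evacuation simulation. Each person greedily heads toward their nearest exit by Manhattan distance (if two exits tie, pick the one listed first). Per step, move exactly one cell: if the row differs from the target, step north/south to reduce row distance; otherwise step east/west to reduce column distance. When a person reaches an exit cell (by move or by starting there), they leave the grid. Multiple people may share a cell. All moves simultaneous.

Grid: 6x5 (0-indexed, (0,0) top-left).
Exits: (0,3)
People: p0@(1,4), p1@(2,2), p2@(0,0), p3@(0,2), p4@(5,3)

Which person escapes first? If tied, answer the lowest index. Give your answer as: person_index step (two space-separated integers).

Step 1: p0:(1,4)->(0,4) | p1:(2,2)->(1,2) | p2:(0,0)->(0,1) | p3:(0,2)->(0,3)->EXIT | p4:(5,3)->(4,3)
Step 2: p0:(0,4)->(0,3)->EXIT | p1:(1,2)->(0,2) | p2:(0,1)->(0,2) | p3:escaped | p4:(4,3)->(3,3)
Step 3: p0:escaped | p1:(0,2)->(0,3)->EXIT | p2:(0,2)->(0,3)->EXIT | p3:escaped | p4:(3,3)->(2,3)
Step 4: p0:escaped | p1:escaped | p2:escaped | p3:escaped | p4:(2,3)->(1,3)
Step 5: p0:escaped | p1:escaped | p2:escaped | p3:escaped | p4:(1,3)->(0,3)->EXIT
Exit steps: [2, 3, 3, 1, 5]
First to escape: p3 at step 1

Answer: 3 1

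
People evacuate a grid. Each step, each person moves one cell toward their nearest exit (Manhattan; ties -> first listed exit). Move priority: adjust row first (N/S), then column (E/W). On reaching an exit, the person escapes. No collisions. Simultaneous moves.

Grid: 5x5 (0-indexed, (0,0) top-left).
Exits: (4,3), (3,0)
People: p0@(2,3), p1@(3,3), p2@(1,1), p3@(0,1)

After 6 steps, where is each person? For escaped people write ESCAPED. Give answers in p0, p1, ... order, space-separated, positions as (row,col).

Step 1: p0:(2,3)->(3,3) | p1:(3,3)->(4,3)->EXIT | p2:(1,1)->(2,1) | p3:(0,1)->(1,1)
Step 2: p0:(3,3)->(4,3)->EXIT | p1:escaped | p2:(2,1)->(3,1) | p3:(1,1)->(2,1)
Step 3: p0:escaped | p1:escaped | p2:(3,1)->(3,0)->EXIT | p3:(2,1)->(3,1)
Step 4: p0:escaped | p1:escaped | p2:escaped | p3:(3,1)->(3,0)->EXIT

ESCAPED ESCAPED ESCAPED ESCAPED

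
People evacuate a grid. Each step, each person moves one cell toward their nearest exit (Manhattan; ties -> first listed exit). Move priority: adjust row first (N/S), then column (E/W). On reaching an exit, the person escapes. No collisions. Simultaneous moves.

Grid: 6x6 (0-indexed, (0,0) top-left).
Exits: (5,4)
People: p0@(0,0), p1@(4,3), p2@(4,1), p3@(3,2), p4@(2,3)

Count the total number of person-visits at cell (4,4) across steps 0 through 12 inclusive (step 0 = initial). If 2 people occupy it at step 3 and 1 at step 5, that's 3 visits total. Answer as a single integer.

Answer: 0

Derivation:
Step 0: p0@(0,0) p1@(4,3) p2@(4,1) p3@(3,2) p4@(2,3) -> at (4,4): 0 [-], cum=0
Step 1: p0@(1,0) p1@(5,3) p2@(5,1) p3@(4,2) p4@(3,3) -> at (4,4): 0 [-], cum=0
Step 2: p0@(2,0) p1@ESC p2@(5,2) p3@(5,2) p4@(4,3) -> at (4,4): 0 [-], cum=0
Step 3: p0@(3,0) p1@ESC p2@(5,3) p3@(5,3) p4@(5,3) -> at (4,4): 0 [-], cum=0
Step 4: p0@(4,0) p1@ESC p2@ESC p3@ESC p4@ESC -> at (4,4): 0 [-], cum=0
Step 5: p0@(5,0) p1@ESC p2@ESC p3@ESC p4@ESC -> at (4,4): 0 [-], cum=0
Step 6: p0@(5,1) p1@ESC p2@ESC p3@ESC p4@ESC -> at (4,4): 0 [-], cum=0
Step 7: p0@(5,2) p1@ESC p2@ESC p3@ESC p4@ESC -> at (4,4): 0 [-], cum=0
Step 8: p0@(5,3) p1@ESC p2@ESC p3@ESC p4@ESC -> at (4,4): 0 [-], cum=0
Step 9: p0@ESC p1@ESC p2@ESC p3@ESC p4@ESC -> at (4,4): 0 [-], cum=0
Total visits = 0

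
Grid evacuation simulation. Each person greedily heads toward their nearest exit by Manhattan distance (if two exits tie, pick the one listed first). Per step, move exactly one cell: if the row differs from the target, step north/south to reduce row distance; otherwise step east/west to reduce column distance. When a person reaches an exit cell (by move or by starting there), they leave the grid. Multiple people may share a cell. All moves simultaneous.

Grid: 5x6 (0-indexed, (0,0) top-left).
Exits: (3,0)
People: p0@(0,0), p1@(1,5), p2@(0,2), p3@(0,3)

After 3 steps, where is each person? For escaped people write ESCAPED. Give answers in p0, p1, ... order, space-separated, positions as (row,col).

Step 1: p0:(0,0)->(1,0) | p1:(1,5)->(2,5) | p2:(0,2)->(1,2) | p3:(0,3)->(1,3)
Step 2: p0:(1,0)->(2,0) | p1:(2,5)->(3,5) | p2:(1,2)->(2,2) | p3:(1,3)->(2,3)
Step 3: p0:(2,0)->(3,0)->EXIT | p1:(3,5)->(3,4) | p2:(2,2)->(3,2) | p3:(2,3)->(3,3)

ESCAPED (3,4) (3,2) (3,3)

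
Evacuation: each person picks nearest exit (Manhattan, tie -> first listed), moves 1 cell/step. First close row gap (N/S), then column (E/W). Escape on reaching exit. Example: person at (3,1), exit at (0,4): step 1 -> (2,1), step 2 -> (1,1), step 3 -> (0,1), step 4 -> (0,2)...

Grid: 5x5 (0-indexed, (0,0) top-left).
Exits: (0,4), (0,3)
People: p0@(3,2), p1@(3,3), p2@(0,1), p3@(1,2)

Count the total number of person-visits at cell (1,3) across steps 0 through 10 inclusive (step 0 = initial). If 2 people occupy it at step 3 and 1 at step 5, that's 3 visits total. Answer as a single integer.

Step 0: p0@(3,2) p1@(3,3) p2@(0,1) p3@(1,2) -> at (1,3): 0 [-], cum=0
Step 1: p0@(2,2) p1@(2,3) p2@(0,2) p3@(0,2) -> at (1,3): 0 [-], cum=0
Step 2: p0@(1,2) p1@(1,3) p2@ESC p3@ESC -> at (1,3): 1 [p1], cum=1
Step 3: p0@(0,2) p1@ESC p2@ESC p3@ESC -> at (1,3): 0 [-], cum=1
Step 4: p0@ESC p1@ESC p2@ESC p3@ESC -> at (1,3): 0 [-], cum=1
Total visits = 1

Answer: 1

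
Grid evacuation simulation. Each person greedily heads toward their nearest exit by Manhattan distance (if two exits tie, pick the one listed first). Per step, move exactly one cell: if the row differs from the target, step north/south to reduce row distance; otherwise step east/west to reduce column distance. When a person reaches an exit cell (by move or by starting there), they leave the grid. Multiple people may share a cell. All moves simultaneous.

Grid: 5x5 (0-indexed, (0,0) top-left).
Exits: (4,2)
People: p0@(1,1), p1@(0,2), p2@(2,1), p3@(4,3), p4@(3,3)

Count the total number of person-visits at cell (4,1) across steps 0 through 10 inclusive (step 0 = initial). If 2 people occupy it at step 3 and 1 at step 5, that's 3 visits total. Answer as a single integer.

Step 0: p0@(1,1) p1@(0,2) p2@(2,1) p3@(4,3) p4@(3,3) -> at (4,1): 0 [-], cum=0
Step 1: p0@(2,1) p1@(1,2) p2@(3,1) p3@ESC p4@(4,3) -> at (4,1): 0 [-], cum=0
Step 2: p0@(3,1) p1@(2,2) p2@(4,1) p3@ESC p4@ESC -> at (4,1): 1 [p2], cum=1
Step 3: p0@(4,1) p1@(3,2) p2@ESC p3@ESC p4@ESC -> at (4,1): 1 [p0], cum=2
Step 4: p0@ESC p1@ESC p2@ESC p3@ESC p4@ESC -> at (4,1): 0 [-], cum=2
Total visits = 2

Answer: 2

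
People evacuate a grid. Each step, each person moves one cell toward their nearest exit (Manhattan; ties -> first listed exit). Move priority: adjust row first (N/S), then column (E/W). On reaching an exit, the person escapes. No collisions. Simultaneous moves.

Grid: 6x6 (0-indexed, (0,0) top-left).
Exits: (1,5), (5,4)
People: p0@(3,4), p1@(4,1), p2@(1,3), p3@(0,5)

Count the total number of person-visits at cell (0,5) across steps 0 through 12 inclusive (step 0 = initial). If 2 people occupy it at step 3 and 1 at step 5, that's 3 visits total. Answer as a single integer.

Step 0: p0@(3,4) p1@(4,1) p2@(1,3) p3@(0,5) -> at (0,5): 1 [p3], cum=1
Step 1: p0@(4,4) p1@(5,1) p2@(1,4) p3@ESC -> at (0,5): 0 [-], cum=1
Step 2: p0@ESC p1@(5,2) p2@ESC p3@ESC -> at (0,5): 0 [-], cum=1
Step 3: p0@ESC p1@(5,3) p2@ESC p3@ESC -> at (0,5): 0 [-], cum=1
Step 4: p0@ESC p1@ESC p2@ESC p3@ESC -> at (0,5): 0 [-], cum=1
Total visits = 1

Answer: 1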